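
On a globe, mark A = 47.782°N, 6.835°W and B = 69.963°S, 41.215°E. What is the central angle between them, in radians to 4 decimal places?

Let φ₁ = 0.8340 rad, φ₂ = -1.2211 rad, and Δλ = 0.8386 rad.
cos c = sin φ₁ sin φ₂ + cos φ₁ cos φ₂ cos Δλ = (0.7406)(-0.9395) + (0.6720)(0.3426)(0.6685) = -0.54186,
so c = arccos(-0.54186) = 2.14345 rad.
So the angular separation is 2.1434 rad.

2.1434 rad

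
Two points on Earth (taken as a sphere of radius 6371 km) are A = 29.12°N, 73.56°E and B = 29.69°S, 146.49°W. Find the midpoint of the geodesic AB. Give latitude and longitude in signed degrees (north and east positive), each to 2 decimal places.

-0.83°, 143.09°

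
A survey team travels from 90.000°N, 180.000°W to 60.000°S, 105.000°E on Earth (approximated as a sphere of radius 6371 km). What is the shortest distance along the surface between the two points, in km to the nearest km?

16679 km

In radians: φ₁ = 1.5708, φ₂ = -1.0472, Δλ = -75.000° = -1.3090 rad.
Haversine: a = sin²(Δφ/2) + cos φ₁ cos φ₂ sin²(Δλ/2) = 0.9330 + (0.0000)(0.5000)(0.3706) = 0.93301.
Central angle c = 2·arcsin(√a) = 2.61799 rad.
Distance = R·c = 6371 × 2.6180 ≈ 16679 km.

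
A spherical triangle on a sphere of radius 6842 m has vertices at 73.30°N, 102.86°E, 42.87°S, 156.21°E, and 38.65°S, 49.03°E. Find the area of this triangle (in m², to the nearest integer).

Side lengths (central angles): a = 1.3121, b = 2.0553, c = 2.1246 rad; semiperimeter s = 2.7460.
By l'Huilier's theorem, tan(E/4) = √[tan(s/2) tan((s−a)/2) tan((s−b)/2) tan((s−c)/2)], giving spherical excess E = 2.4665 rad.
Area = E·R² = 2.4665 × (6842)² ≈ 115462075 m².

115462075 m²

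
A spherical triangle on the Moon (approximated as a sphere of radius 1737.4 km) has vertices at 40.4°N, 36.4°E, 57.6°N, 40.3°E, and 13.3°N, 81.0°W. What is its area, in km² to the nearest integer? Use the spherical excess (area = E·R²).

969822 km²

Side lengths (central angles): a = 1.6475, b = 1.7640, c = 0.3034 rad; semiperimeter s = 1.8574.
By l'Huilier's theorem, tan(E/4) = √[tan(s/2) tan((s−a)/2) tan((s−b)/2) tan((s−c)/2)], giving spherical excess E = 0.3213 rad.
Area = E·R² = 0.3213 × (1737.4)² ≈ 969822 km².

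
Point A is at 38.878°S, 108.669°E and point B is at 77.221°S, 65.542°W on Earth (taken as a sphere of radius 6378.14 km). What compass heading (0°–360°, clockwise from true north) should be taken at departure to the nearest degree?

181°

Δλ = -174.211° = -3.0406 rad.
y = sin Δλ · cos φ₂ = (-0.1009)(0.2212) = -0.0223
x = cos φ₁ sin φ₂ − sin φ₁ cos φ₂ cos Δλ = (0.7785)(-0.9752) − (-0.6277)(0.2212)(-0.9949) = -0.8973
θ = atan2(y, x) = -178.58°; adding 360° gives 181°.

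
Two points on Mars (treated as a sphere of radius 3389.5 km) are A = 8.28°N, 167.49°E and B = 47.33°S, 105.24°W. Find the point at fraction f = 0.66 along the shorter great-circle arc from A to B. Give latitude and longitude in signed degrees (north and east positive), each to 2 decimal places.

The central angle between A and B is δ = 1.6448 rad.
With f = 0.66, the slerp weights are sin((1−f)δ)/sin δ = 0.5320 and sin(fδ)/sin δ = 0.8870.
Weighted sum of the unit vectors: (0.5320)·(-0.9661,0.2144,0.1440) + (0.8870)·(-0.1782,-0.6539,-0.7353) = (-0.6720, -0.4660, -0.5756).
Converting back: φ = atan2(z, √(x²+y²)) = -35.14°, λ = atan2(y, x) = -145.26°.

-35.14°, -145.26°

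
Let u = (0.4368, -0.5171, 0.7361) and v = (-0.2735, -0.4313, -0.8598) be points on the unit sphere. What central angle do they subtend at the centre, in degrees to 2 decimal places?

u·v = -0.5293; |u| = 1.0000, |v| = 1.0000.
cos θ = (u·v)/(|u||v|) = -0.5293, so θ = 121.96°.

121.96°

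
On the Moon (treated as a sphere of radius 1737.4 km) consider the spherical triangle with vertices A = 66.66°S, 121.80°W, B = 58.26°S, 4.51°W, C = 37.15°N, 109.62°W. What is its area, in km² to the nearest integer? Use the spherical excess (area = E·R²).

Side lengths (central angles): a = 2.2432, b = 1.8192, c = 0.8158 rad; semiperimeter s = 2.4391.
By l'Huilier's theorem, tan(E/4) = √[tan(s/2) tan((s−a)/2) tan((s−b)/2) tan((s−c)/2)], giving spherical excess E = 1.1689 rad.
Area = E·R² = 1.1689 × (1737.4)² ≈ 3528313 km².

3528313 km²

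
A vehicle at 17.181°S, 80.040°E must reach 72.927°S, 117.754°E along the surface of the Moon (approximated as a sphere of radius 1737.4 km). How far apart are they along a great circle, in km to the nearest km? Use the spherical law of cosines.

1811 km

Let φ₁ = -0.2999 rad, φ₂ = -1.2728 rad, and Δλ = 0.6582 rad.
cos c = sin φ₁ sin φ₂ + cos φ₁ cos φ₂ cos Δλ = (-0.2954)(-0.9559) + (0.9554)(0.2936)(0.7911) = 0.50426,
so c = arccos(0.50426) = 1.04227 rad.
Distance = R·c = 1737.4 × 1.0423 ≈ 1811 km.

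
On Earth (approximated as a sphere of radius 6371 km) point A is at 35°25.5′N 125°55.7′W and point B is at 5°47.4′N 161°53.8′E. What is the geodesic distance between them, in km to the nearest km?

Let φ₁ = 0.6183 rad, φ₂ = 0.1011 rad, and Δλ = -1.2597 rad.
Haversine: a = sin²(Δφ/2) + cos φ₁ cos φ₂ sin²(Δλ/2) = 0.0654 + (0.8149)(0.9949)(0.3469) = 0.34668.
Central angle c = 2·arcsin(√a) = 1.25913 rad.
Distance = R·c = 6371 × 1.2591 ≈ 8022 km.

8022 km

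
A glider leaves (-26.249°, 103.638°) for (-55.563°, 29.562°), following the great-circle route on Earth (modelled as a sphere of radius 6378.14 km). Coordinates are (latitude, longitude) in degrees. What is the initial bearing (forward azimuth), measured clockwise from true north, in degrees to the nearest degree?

219°

With φ₁ = -0.4581, φ₂ = -0.9698, Δλ = -1.2929 rad, the forward-azimuth formula gives
θ = atan2( sin Δλ cos φ₂ , cos φ₁ sin φ₂ − sin φ₁ cos φ₂ cos Δλ ) = atan2(-0.5438, -0.6711) = -140.98°.
Adding 360° brings this into [0°, 360°): 219°.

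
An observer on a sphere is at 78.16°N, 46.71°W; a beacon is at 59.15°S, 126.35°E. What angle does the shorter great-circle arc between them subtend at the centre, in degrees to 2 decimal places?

In radians: φ₁ = 1.3641, φ₂ = -1.0324, Δλ = 173.060° = 3.0205 rad.
Haversine: a = sin²(Δφ/2) + cos φ₁ cos φ₂ sin²(Δλ/2) = 0.8675 + (0.2052)(0.5128)(0.9963) = 0.97235.
Central angle c = 2·arcsin(√a) = 2.80745 rad.
So the angular separation is 160.85°.

160.85°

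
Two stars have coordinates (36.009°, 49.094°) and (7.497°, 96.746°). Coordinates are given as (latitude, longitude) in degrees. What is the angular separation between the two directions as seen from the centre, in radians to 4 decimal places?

In radians: φ₁ = 0.6285, φ₂ = 0.1308, Δλ = 47.652° = 0.8317 rad.
Haversine: a = sin²(Δφ/2) + cos φ₁ cos φ₂ sin²(Δλ/2) = 0.0606 + (0.8089)(0.9915)(0.1632) = 0.19152.
Central angle c = 2·arcsin(√a) = 0.90591 rad.
So the angular separation is 0.9059 rad.

0.9059 rad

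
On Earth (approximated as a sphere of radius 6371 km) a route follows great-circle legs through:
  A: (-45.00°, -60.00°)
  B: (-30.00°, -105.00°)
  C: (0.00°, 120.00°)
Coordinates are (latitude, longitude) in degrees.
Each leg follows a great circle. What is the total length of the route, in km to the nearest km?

Leg A→B: central angle 0.6656 rad, distance 4240.3 km.
Leg B→C: central angle 2.2299 rad, distance 14206.4 km.
Total: 4240.3 + 14206.4 ≈ 18447 km.

18447 km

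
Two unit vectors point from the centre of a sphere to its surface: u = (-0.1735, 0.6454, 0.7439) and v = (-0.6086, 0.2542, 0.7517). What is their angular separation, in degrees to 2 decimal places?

u·v = 0.8288; |u| = 1.0000, |v| = 1.0000.
cos θ = (u·v)/(|u||v|) = 0.8288, so θ = 34.02°.

34.02°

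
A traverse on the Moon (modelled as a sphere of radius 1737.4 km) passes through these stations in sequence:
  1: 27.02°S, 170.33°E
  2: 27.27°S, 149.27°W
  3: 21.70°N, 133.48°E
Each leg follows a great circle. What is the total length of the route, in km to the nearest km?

Leg 1→2: central angle 0.6247 rad, distance 1085.3 km.
Leg 2→3: central angle 1.5579 rad, distance 2706.8 km.
Total: 1085.3 + 2706.8 ≈ 3792 km.

3792 km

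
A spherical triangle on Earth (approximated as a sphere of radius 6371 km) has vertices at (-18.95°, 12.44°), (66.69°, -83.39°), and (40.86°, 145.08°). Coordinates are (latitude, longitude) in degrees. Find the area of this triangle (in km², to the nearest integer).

85806121 km²

Side lengths (central angles): a = 1.1567, b = 2.3420, c = 1.9137 rad; semiperimeter s = 2.7062.
By l'Huilier's theorem, tan(E/4) = √[tan(s/2) tan((s−a)/2) tan((s−b)/2) tan((s−c)/2)], giving spherical excess E = 2.1140 rad.
Area = E·R² = 2.1140 × (6371)² ≈ 85806121 km².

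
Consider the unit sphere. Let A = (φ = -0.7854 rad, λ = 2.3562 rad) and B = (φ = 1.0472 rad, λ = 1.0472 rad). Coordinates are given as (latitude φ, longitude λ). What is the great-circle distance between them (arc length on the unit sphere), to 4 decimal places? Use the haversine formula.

Let φ₁ = -0.7854 rad, φ₂ = 1.0472 rad, and Δλ = -1.3090 rad.
Haversine: a = sin²(Δφ/2) + cos φ₁ cos φ₂ sin²(Δλ/2) = 0.6294 + (0.7071)(0.5000)(0.3706) = 0.76043.
Central angle c = 2·arcsin(√a) = 2.11867 rad.
On the unit sphere the arc length equals the central angle: 2.1187.

2.1187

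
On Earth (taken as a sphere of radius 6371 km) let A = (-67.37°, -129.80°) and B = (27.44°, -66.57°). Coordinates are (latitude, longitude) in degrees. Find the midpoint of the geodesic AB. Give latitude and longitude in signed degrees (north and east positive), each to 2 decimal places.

-22.51°, -84.51°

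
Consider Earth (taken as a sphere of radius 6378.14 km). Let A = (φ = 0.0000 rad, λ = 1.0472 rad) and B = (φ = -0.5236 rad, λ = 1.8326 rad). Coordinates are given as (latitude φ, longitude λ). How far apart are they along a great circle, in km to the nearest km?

In radians: φ₁ = 0.0000, φ₂ = -0.5236, Δλ = 45.000° = 0.7854 rad.
cos c = sin φ₁ sin φ₂ + cos φ₁ cos φ₂ cos Δλ = (0.0000)(-0.5000) + (1.0000)(0.8660)(0.7071) = 0.61237,
so c = arccos(0.61237) = 0.91174 rad.
Distance = R·c = 6378.14 × 0.9117 ≈ 5815 km.

5815 km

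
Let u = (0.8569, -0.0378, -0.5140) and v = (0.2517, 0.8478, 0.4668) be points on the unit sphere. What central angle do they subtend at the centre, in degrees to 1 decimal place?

u·v = -0.0563; |u| = 1.0000, |v| = 1.0000.
cos θ = (u·v)/(|u||v|) = -0.0563, so θ = 93.2°.

93.2°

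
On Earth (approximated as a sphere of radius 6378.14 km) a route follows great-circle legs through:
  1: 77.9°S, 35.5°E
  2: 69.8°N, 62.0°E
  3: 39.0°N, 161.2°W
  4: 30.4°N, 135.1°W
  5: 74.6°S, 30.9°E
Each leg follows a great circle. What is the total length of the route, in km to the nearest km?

41580 km

Leg 1→2: central angle 2.5922 rad, distance 16533.7 km.
Leg 2→3: central angle 1.1647 rad, distance 7428.8 km.
Leg 3→4: central angle 0.4017 rad, distance 2562.0 km.
Leg 4→5: central angle 2.3604 rad, distance 15055.3 km.
Total: 16533.7 + 7428.8 + 2562.0 + 15055.3 ≈ 41580 km.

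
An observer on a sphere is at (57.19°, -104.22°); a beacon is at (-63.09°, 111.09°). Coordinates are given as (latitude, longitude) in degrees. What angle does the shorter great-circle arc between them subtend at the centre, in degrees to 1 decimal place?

Let φ₁ = 0.9982 rad, φ₂ = -1.1011 rad, and Δλ = -2.5253 rad.
Haversine: a = sin²(Δφ/2) + cos φ₁ cos φ₂ sin²(Δλ/2) = 0.7521 + (0.5419)(0.4526)(0.9080) = 0.97479.
Central angle c = 2·arcsin(√a) = 2.82272 rad.
So the angular separation is 161.7°.

161.7°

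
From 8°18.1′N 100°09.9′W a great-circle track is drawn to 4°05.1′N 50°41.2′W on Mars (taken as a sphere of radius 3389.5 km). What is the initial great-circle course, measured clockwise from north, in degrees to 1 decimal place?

91.7°

With φ₁ = 0.1449, φ₂ = 0.0713, Δλ = 0.8636 rad, the forward-azimuth formula gives
θ = atan2( sin Δλ cos φ₂ , cos φ₁ sin φ₂ − sin φ₁ cos φ₂ cos Δλ ) = atan2(0.7582, -0.0231) = 91.74°.
So the initial bearing is 91.7°.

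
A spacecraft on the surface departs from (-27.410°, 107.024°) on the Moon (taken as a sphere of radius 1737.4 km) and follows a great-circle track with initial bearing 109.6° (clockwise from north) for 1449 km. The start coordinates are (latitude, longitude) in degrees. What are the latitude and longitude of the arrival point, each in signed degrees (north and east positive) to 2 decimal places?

Angular distance δ = d/R = 1449/1737.4 = 0.83400 rad; initial bearing θ = 1.9129 rad.
sin φ₂ = sin φ₁ cos δ + cos φ₁ sin δ cos θ = (-0.4604)(0.6719) + (0.8877)(0.7406)(-0.3355) = -0.5299, so φ₂ = -32.00°.
Δλ = atan2(sin θ sin δ cos φ₁, cos δ − sin φ₁ sin φ₂) = atan2(0.6194, 0.4280) = 55.356°.
λ₂ = 107.024° + 55.356° = 162.38°.

-32.00°, 162.38°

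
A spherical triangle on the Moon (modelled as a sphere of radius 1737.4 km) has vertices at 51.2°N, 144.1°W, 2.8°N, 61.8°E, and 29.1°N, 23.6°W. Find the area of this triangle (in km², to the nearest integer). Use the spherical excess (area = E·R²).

5397258 km²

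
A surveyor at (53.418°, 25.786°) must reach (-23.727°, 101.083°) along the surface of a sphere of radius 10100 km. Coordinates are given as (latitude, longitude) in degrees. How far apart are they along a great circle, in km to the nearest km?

With latitudes φ₁ = 53.418°, φ₂ = -23.727° and longitude difference Δλ = 75.297°:
cos c = sin φ₁ sin φ₂ + cos φ₁ cos φ₂ cos Δλ = (0.8030)(-0.4024) + (0.5960)(0.9155)(0.2538) = -0.18464,
so c = arccos(-0.18464) = 1.75650 rad.
Distance = R·c = 10100 × 1.7565 ≈ 17741 km.

17741 km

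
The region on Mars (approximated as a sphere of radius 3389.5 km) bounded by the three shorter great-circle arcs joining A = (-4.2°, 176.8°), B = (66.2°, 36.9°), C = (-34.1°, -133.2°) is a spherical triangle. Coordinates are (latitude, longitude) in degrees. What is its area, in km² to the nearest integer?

20219757 km²

Side lengths (central angles): a = 2.5720, b = 0.9620, c = 1.9550 rad; semiperimeter s = 2.7445.
By l'Huilier's theorem, tan(E/4) = √[tan(s/2) tan((s−a)/2) tan((s−b)/2) tan((s−c)/2)], giving spherical excess E = 1.7600 rad.
Area = E·R² = 1.7600 × (3389.5)² ≈ 20219757 km².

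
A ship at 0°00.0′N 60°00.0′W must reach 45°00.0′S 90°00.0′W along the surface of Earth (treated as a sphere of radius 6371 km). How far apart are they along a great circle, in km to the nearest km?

With latitudes φ₁ = 0.000°, φ₂ = -45.000° and longitude difference Δλ = -30.000°:
Haversine: a = sin²(Δφ/2) + cos φ₁ cos φ₂ sin²(Δλ/2) = 0.1464 + (1.0000)(0.7071)(0.0670) = 0.19381.
Central angle c = 2·arcsin(√a) = 0.91174 rad.
Distance = R·c = 6371 × 0.9117 ≈ 5809 km.

5809 km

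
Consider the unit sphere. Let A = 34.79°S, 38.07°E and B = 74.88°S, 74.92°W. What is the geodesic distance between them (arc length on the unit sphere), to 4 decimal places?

1.0847

Let φ₁ = -0.6072 rad, φ₂ = -1.3069 rad, and Δλ = -1.9720 rad.
Haversine: a = sin²(Δφ/2) + cos φ₁ cos φ₂ sin²(Δλ/2) = 0.1175 + (0.8212)(0.2608)(0.6953) = 0.26642.
Central angle c = 2·arcsin(√a) = 1.08473 rad.
On the unit sphere the arc length equals the central angle: 1.0847.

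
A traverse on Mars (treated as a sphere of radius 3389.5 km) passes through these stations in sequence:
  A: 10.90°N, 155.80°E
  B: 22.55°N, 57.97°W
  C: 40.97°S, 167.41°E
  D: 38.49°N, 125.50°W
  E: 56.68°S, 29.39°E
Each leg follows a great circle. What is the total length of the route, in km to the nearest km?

31144 km

Leg A→B: central angle 2.3204 rad, distance 7865.0 km.
Leg B→C: central angle 2.4057 rad, distance 8154.2 km.
Leg C→D: central angle 1.7498 rad, distance 5930.8 km.
Leg D→E: central angle 2.7126 rad, distance 9194.4 km.
Total: 7865.0 + 8154.2 + 5930.8 + 9194.4 ≈ 31144 km.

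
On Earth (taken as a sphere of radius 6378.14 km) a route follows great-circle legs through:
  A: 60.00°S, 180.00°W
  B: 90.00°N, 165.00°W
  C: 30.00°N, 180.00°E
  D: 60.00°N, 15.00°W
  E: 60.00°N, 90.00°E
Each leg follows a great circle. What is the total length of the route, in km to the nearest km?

Leg A→B: central angle 2.6180 rad, distance 16697.9 km.
Leg B→C: central angle 1.0472 rad, distance 6679.2 km.
Leg C→D: central angle 1.5560 rad, distance 9924.6 km.
Leg D→E: central angle 0.8158 rad, distance 5203.2 km.
Total: 16697.9 + 6679.2 + 9924.6 + 5203.2 ≈ 38505 km.

38505 km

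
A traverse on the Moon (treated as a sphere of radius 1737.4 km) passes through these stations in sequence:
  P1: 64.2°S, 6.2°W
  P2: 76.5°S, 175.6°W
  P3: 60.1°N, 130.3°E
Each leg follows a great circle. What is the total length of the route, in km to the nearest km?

5456 km

Leg P1→P2: central angle 0.6832 rad, distance 1186.9 km.
Leg P2→P3: central angle 2.4571 rad, distance 4268.9 km.
Total: 1186.9 + 4268.9 ≈ 5456 km.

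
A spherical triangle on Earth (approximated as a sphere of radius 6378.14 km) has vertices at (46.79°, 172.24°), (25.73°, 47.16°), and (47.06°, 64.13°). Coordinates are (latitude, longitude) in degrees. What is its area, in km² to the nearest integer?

Side lengths (central angles): a = 0.4399, b = 1.1717, c = 1.6089 rad; semiperimeter s = 1.6103.
By l'Huilier's theorem, tan(E/4) = √[tan(s/2) tan((s−a)/2) tan((s−b)/2) tan((s−c)/2)], giving spherical excess E = 0.0412 rad.
Area = E·R² = 0.0412 × (6378.14)² ≈ 1677408 km².

1677408 km²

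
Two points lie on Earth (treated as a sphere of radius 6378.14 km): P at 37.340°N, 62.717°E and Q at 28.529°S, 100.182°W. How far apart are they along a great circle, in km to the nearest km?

18167 km

In radians: φ₁ = 0.6517, φ₂ = -0.4979, Δλ = -162.899° = -2.8431 rad.
cos c = sin φ₁ sin φ₂ + cos φ₁ cos φ₂ cos Δλ = (0.6065)(-0.4776) + (0.7951)(0.8786)(-0.9558) = -0.95732,
so c = arccos(-0.95732) = 2.84837 rad.
Distance = R·c = 6378.14 × 2.8484 ≈ 18167 km.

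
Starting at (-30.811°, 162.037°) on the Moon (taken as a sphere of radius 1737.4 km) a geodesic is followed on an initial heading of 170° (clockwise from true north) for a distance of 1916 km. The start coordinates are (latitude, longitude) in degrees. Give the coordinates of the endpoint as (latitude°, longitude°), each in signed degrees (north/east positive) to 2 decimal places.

-80.37°, -85.92°

Angular distance δ = d/R = 1916/1737.4 = 1.10280 rad; initial bearing θ = 2.9671 rad.
sin φ₂ = sin φ₁ cos δ + cos φ₁ sin δ cos θ = (-0.5122)(0.4511) + (0.8589)(0.8925)(-0.9848) = -0.9859, so φ₂ = -80.37°.
Δλ = atan2(sin θ sin δ cos φ₁, cos δ − sin φ₁ sin φ₂) = atan2(0.1331, -0.0539) = 112.044°.
λ₂ = 162.037° + 112.044° = 274.08° → -85.92° after wrapping to (−180°, 180°].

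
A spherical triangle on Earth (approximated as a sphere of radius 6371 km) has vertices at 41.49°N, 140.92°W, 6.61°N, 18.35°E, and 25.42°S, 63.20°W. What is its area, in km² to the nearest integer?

95600212 km²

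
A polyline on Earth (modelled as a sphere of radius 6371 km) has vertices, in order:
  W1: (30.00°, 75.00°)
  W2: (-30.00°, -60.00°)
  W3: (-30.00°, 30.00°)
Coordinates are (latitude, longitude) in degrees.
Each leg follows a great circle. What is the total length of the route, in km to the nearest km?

Leg W1→W2: central angle 2.4660 rad, distance 15710.8 km.
Leg W2→W3: central angle 1.3181 rad, distance 8397.7 km.
Total: 15710.8 + 8397.7 ≈ 24109 km.

24109 km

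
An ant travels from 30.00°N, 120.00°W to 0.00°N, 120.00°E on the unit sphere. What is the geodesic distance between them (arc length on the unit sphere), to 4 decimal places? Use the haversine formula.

2.0186

In radians: φ₁ = 0.5236, φ₂ = 0.0000, Δλ = -120.000° = -2.0944 rad.
Haversine: a = sin²(Δφ/2) + cos φ₁ cos φ₂ sin²(Δλ/2) = 0.0670 + (0.8660)(1.0000)(0.7500) = 0.71651.
Central angle c = 2·arcsin(√a) = 2.01863 rad.
On the unit sphere the arc length equals the central angle: 2.0186.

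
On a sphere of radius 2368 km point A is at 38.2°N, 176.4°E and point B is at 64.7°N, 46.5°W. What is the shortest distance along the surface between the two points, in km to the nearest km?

2966 km

Let φ₁ = 0.6667 rad, φ₂ = 1.1292 rad, and Δλ = 2.3928 rad.
cos c = sin φ₁ sin φ₂ + cos φ₁ cos φ₂ cos Δλ = (0.6184)(0.9041) + (0.7859)(0.4274)(-0.7325) = 0.31307,
so c = arccos(0.31307) = 1.25237 rad.
Distance = R·c = 2368 × 1.2524 ≈ 2966 km.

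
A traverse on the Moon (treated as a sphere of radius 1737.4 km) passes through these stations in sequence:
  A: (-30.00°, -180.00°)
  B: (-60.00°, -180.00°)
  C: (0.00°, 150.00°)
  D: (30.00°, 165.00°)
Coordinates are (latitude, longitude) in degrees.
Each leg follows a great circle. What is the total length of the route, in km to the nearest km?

Leg A→B: central angle 0.5236 rad, distance 909.7 km.
Leg B→C: central angle 1.1230 rad, distance 1951.0 km.
Leg C→D: central angle 0.5799 rad, distance 1007.5 km.
Total: 909.7 + 1951.0 + 1007.5 ≈ 3868 km.

3868 km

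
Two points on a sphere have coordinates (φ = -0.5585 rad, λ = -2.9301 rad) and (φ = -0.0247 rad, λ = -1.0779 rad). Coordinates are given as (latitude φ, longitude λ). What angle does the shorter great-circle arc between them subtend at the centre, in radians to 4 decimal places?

1.7950 rad

Let φ₁ = -0.5585 rad, φ₂ = -0.0247 rad, and Δλ = 1.8522 rad.
Haversine: a = sin²(Δφ/2) + cos φ₁ cos φ₂ sin²(Δλ/2) = 0.0696 + (0.8481)(0.9997)(0.6389) = 0.61117.
Central angle c = 2·arcsin(√a) = 1.79502 rad.
So the angular separation is 1.7950 rad.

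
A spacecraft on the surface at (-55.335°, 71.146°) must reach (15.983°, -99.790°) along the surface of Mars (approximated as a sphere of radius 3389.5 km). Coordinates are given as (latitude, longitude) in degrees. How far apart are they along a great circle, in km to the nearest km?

Let φ₁ = -0.9658 rad, φ₂ = 0.2790 rad, and Δλ = -2.9834 rad.
Haversine: a = sin²(Δφ/2) + cos φ₁ cos φ₂ sin²(Δλ/2) = 0.3398 + (0.5688)(0.9613)(0.9938) = 0.88322.
Central angle c = 2·arcsin(√a) = 2.44407 rad.
Distance = R·c = 3389.5 × 2.4441 ≈ 8284 km.

8284 km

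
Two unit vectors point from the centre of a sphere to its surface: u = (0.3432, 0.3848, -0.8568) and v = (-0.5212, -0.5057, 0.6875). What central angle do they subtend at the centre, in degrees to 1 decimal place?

u·v = -0.9625; |u| = 1.0000, |v| = 1.0000.
cos θ = (u·v)/(|u||v|) = -0.9625, so θ = 164.3°.

164.3°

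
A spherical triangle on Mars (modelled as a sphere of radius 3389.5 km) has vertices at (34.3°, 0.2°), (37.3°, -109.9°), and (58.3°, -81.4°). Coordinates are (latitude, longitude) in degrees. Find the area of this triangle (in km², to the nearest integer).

Side lengths (central angles): a = 0.4887, b = 0.9969, c = 1.4549 rad; semiperimeter s = 1.4703.
By l'Huilier's theorem, tan(E/4) = √[tan(s/2) tan((s−a)/2) tan((s−b)/2) tan((s−c)/2)], giving spherical excess E = 0.1198 rad.
Area = E·R² = 0.1198 × (3389.5)² ≈ 1376393 km².

1376393 km²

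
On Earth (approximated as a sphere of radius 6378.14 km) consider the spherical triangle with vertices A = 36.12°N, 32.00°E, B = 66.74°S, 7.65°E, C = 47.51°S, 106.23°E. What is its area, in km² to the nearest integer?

Side lengths (central angles): a = 0.8793, b = 1.8613, c = 1.8245 rad; semiperimeter s = 2.2825.
By l'Huilier's theorem, tan(E/4) = √[tan(s/2) tan((s−a)/2) tan((s−b)/2) tan((s−c)/2)], giving spherical excess E = 1.1777 rad.
Area = E·R² = 1.1777 × (6378.14)² ≈ 47908435 km².

47908435 km²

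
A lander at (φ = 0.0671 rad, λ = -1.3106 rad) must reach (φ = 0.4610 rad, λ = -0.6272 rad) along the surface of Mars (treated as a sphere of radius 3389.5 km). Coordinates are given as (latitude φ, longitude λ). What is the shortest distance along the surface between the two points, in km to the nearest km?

2586 km

Let φ₁ = 0.0671 rad, φ₂ = 0.4610 rad, and Δλ = 0.6834 rad.
Haversine: a = sin²(Δφ/2) + cos φ₁ cos φ₂ sin²(Δλ/2) = 0.0383 + (0.9977)(0.8956)(0.1123) = 0.13863.
Central angle c = 2·arcsin(√a) = 0.76303 rad.
Distance = R·c = 3389.5 × 0.7630 ≈ 2586 km.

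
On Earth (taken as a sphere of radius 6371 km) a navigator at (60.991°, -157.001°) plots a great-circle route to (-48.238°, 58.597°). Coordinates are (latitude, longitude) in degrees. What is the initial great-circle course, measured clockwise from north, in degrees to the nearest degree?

286°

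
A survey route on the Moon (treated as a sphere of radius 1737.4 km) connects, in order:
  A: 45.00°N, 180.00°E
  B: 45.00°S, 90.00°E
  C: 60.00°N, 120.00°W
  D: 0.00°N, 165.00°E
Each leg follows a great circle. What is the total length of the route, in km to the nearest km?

Leg A→B: central angle 2.0944 rad, distance 3638.8 km.
Leg B→C: central angle 2.7352 rad, distance 4752.2 km.
Leg C→D: central angle 1.4410 rad, distance 2503.6 km.
Total: 3638.8 + 4752.2 + 2503.6 ≈ 10895 km.

10895 km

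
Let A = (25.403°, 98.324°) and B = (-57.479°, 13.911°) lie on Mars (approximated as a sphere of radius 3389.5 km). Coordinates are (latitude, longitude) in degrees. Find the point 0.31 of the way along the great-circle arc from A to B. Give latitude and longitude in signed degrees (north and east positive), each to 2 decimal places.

-3.17°, 80.13°

Central angle δ = 1.8907 rad. Interpolating on the sphere with fraction f = 0.31:
P = [sin((1−f)δ)·A + sin(fδ)·B] / sin δ = 1.0163·A + 0.5827·B in Cartesian coordinates,
giving P = (0.1712, 0.9837, -0.0553), i.e. latitude -3.17°, longitude 80.13°.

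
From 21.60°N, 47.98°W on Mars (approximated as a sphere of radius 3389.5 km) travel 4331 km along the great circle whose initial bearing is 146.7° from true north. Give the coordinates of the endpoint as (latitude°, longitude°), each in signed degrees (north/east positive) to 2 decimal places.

-39.62°, -4.95°

Angular distance δ = d/R = 4331/3389.5 = 1.27777 rad; initial bearing θ = 2.5604 rad.
sin φ₂ = sin φ₁ cos δ + cos φ₁ sin δ cos θ = (0.3681)(0.2889) + (0.9298)(0.9574)(-0.8358) = -0.6377, so φ₂ = -39.62°.
Δλ = atan2(sin θ sin δ cos φ₁, cos δ − sin φ₁ sin φ₂) = atan2(0.4887, 0.5236) = 43.027°.
λ₂ = -47.980° + 43.027° = -4.95°.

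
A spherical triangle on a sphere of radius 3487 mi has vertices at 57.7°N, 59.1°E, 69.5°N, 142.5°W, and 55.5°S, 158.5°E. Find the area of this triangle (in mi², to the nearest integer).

28518412 mi²

Side lengths (central angles): a = 2.3047, b = 2.4129, c = 0.9049 rad; semiperimeter s = 2.8113.
By l'Huilier's theorem, tan(E/4) = √[tan(s/2) tan((s−a)/2) tan((s−b)/2) tan((s−c)/2)], giving spherical excess E = 2.3454 rad.
Area = E·R² = 2.3454 × (3487)² ≈ 28518412 mi².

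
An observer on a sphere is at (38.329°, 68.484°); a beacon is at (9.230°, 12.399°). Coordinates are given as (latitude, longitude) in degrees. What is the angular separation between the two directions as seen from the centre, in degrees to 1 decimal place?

Let φ₁ = 0.6690 rad, φ₂ = 0.1611 rad, and Δλ = -0.9789 rad.
cos c = sin φ₁ sin φ₂ + cos φ₁ cos φ₂ cos Δλ = (0.6202)(0.1604) + (0.7845)(0.9871)(0.5580) = 0.53151,
so c = arccos(0.53151) = 1.01042 rad.
So the angular separation is 57.9°.

57.9°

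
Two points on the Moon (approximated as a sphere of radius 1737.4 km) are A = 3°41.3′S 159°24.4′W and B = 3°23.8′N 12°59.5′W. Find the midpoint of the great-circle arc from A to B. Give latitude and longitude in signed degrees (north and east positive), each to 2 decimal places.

-0.50°, -86.17°

The central angle between A and B is δ = 2.5566 rad.
With f = 0.5, the slerp weights are sin((1−f)δ)/sin δ = 1.7339 and sin(fδ)/sin δ = 1.7339.
Weighted sum of the unit vectors: (1.7339)·(-0.9342,-0.3510,-0.0643) + (1.7339)·(0.9727,-0.2244,0.0592) = (0.0668, -0.9977, -0.0088).
Converting back: φ = atan2(z, √(x²+y²)) = -0.50°, λ = atan2(y, x) = -86.17°.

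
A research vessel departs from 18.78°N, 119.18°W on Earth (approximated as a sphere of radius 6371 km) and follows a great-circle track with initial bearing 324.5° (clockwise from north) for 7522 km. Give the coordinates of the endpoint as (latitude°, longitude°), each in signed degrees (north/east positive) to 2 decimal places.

56.65°, 163.18°

Angular distance δ = d/R = 7522/6371 = 1.18066 rad; initial bearing θ = 5.6636 rad.
sin φ₂ = sin φ₁ cos δ + cos φ₁ sin δ cos θ = (0.3219)(0.3803) + (0.9468)(0.9249)(0.8141) = 0.8353, so φ₂ = 56.65°.
Δλ = atan2(sin θ sin δ cos φ₁, cos δ − sin φ₁ sin φ₂) = atan2(-0.5085, 0.1114) = -77.642°.
λ₂ = -119.180° − 77.642° = -196.82° → 163.18° after wrapping to (−180°, 180°].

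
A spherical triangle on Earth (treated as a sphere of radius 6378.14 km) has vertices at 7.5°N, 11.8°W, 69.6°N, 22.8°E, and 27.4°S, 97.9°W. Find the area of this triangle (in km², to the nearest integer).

57513415 km²

Side lengths (central angles): a = 2.2010, b = 1.5710, c = 1.1518 rad; semiperimeter s = 2.4619.
By l'Huilier's theorem, tan(E/4) = √[tan(s/2) tan((s−a)/2) tan((s−b)/2) tan((s−c)/2)], giving spherical excess E = 1.4138 rad.
Area = E·R² = 1.4138 × (6378.14)² ≈ 57513415 km².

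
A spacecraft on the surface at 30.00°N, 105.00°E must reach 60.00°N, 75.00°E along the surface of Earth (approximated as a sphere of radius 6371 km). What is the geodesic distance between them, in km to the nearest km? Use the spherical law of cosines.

4014 km

With latitudes φ₁ = 30.000°, φ₂ = 60.000° and longitude difference Δλ = -30.000°:
cos c = sin φ₁ sin φ₂ + cos φ₁ cos φ₂ cos Δλ = (0.5000)(0.8660) + (0.8660)(0.5000)(0.8660) = 0.80801,
so c = arccos(0.80801) = 0.63003 rad.
Distance = R·c = 6371 × 0.6300 ≈ 4014 km.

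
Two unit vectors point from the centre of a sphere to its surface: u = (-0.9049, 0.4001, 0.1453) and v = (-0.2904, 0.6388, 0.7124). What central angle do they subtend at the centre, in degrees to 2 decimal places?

51.55°

u·v = 0.6219; |u| = 1.0000, |v| = 1.0000.
cos θ = (u·v)/(|u||v|) = 0.6219, so θ = 51.55°.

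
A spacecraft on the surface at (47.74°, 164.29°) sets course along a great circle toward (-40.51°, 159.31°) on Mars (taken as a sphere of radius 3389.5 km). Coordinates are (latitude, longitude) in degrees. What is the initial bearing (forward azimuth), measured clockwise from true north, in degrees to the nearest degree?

184°

Δλ = -4.980° = -0.0869 rad.
y = sin Δλ · cos φ₂ = (-0.0868)(0.7603) = -0.0660
x = cos φ₁ sin φ₂ − sin φ₁ cos φ₂ cos Δλ = (0.6725)(-0.6496) − (0.7401)(0.7603)(0.9962) = -0.9974
θ = atan2(y, x) = -176.21°; adding 360° gives 184°.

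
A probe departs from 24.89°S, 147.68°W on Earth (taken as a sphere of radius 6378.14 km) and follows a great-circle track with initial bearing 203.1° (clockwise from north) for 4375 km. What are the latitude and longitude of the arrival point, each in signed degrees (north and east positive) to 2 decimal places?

Angular distance δ = d/R = 4375/6378.14 = 0.68594 rad; initial bearing θ = 3.5448 rad.
sin φ₂ = sin φ₁ cos δ + cos φ₁ sin δ cos θ = (-0.4209)(0.7738) + (0.9071)(0.6334)(-0.9198) = -0.8542, so φ₂ = -58.67°.
Δλ = atan2(sin θ sin δ cos φ₁, cos δ − sin φ₁ sin φ₂) = atan2(-0.2254, 0.4143) = -28.550°.
λ₂ = -147.680° − 28.550° = -176.23°.

-58.67°, -176.23°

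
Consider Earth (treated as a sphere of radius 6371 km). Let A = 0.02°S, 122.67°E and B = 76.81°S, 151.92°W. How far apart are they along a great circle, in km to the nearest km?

9889 km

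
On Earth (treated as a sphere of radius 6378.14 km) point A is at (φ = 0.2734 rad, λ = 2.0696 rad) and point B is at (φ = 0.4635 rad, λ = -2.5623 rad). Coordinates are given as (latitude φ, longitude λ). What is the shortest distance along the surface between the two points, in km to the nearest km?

9690 km

Let φ₁ = 0.2734 rad, φ₂ = 0.4635 rad, and Δλ = 1.6513 rad.
Haversine: a = sin²(Δφ/2) + cos φ₁ cos φ₂ sin²(Δλ/2) = 0.0090 + (0.9629)(0.8945)(0.5402) = 0.47427.
Central angle c = 2·arcsin(√a) = 1.51931 rad.
Distance = R·c = 6378.14 × 1.5193 ≈ 9690 km.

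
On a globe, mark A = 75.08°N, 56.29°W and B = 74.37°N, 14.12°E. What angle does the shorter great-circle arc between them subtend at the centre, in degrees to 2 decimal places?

Let φ₁ = 1.3104 rad, φ₂ = 1.2980 rad, and Δλ = 1.2289 rad.
Haversine: a = sin²(Δφ/2) + cos φ₁ cos φ₂ sin²(Δλ/2) = 0.0000 + (0.2575)(0.2694)(0.3324) = 0.02309.
Central angle c = 2·arcsin(√a) = 0.30511 rad.
So the angular separation is 17.48°.

17.48°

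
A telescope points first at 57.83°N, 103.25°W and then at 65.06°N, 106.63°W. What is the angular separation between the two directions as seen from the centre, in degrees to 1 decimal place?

7.4°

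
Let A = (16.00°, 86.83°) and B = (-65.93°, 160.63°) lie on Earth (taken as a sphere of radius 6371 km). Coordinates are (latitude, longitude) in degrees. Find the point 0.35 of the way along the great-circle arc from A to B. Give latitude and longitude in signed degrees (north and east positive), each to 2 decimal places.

-15.71°, 100.25°

The central angle between A and B is δ = 1.7136 rad.
With f = 0.35, the slerp weights are sin((1−f)δ)/sin δ = 0.9066 and sin(fδ)/sin δ = 0.5702.
Weighted sum of the unit vectors: (0.9066)·(0.0532,0.9598,0.2756) + (0.5702)·(-0.3848,0.1353,-0.9130) = (-0.1712, 0.9473, -0.2708).
Converting back: φ = atan2(z, √(x²+y²)) = -15.71°, λ = atan2(y, x) = 100.25°.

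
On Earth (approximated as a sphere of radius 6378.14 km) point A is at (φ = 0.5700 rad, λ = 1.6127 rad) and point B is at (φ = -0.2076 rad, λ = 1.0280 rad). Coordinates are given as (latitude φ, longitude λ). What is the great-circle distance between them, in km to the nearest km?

6106 km

Let φ₁ = 0.5700 rad, φ₂ = -0.2076 rad, and Δλ = -0.5847 rad.
cos c = sin φ₁ sin φ₂ + cos φ₁ cos φ₂ cos Δλ = (0.5396)(-0.2061) + (0.8419)(0.9785)(0.8339) = 0.57574,
so c = arccos(0.57574) = 0.95728 rad.
Distance = R·c = 6378.14 × 0.9573 ≈ 6106 km.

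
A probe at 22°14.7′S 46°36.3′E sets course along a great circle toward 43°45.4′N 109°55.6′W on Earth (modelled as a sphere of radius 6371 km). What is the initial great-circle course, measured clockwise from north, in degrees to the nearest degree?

324°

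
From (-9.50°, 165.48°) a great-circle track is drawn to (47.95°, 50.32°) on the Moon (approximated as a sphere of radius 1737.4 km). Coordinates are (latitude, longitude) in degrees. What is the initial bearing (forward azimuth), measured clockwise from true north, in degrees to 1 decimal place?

With φ₁ = -0.1658, φ₂ = 0.8369, Δλ = -2.0099 rad, the forward-azimuth formula gives
θ = atan2( sin Δλ cos φ₂ , cos φ₁ sin φ₂ − sin φ₁ cos φ₂ cos Δλ ) = atan2(-0.6062, 0.6854) = -41.49°.
Adding 360° brings this into [0°, 360°): 318.5°.

318.5°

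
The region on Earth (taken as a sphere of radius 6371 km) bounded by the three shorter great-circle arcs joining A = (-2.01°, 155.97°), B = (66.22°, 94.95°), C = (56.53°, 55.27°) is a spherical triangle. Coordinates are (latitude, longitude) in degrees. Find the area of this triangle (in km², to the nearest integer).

8495901 km²

Side lengths (central angles): a = 0.3639, b = 1.7028, c = 1.4069 rad; semiperimeter s = 1.7368.
By l'Huilier's theorem, tan(E/4) = √[tan(s/2) tan((s−a)/2) tan((s−b)/2) tan((s−c)/2)], giving spherical excess E = 0.2093 rad.
Area = E·R² = 0.2093 × (6371)² ≈ 8495901 km².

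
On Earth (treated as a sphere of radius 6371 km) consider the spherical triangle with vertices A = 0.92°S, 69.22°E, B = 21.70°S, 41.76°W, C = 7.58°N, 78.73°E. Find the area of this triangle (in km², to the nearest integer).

Side lengths (central angles): a = 2.1131, b = 0.2223, c = 1.9036 rad; semiperimeter s = 2.1195.
By l'Huilier's theorem, tan(E/4) = √[tan(s/2) tan((s−a)/2) tan((s−b)/2) tan((s−c)/2)], giving spherical excess E = 0.1175 rad.
Area = E·R² = 0.1175 × (6371)² ≈ 4769244 km².

4769244 km²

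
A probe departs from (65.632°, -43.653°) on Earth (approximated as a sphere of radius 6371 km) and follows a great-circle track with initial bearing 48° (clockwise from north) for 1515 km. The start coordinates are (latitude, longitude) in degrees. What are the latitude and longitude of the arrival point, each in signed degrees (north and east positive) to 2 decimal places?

71.86°, -9.43°

Angular distance δ = d/R = 1515/6371 = 0.23780 rad; initial bearing θ = 0.8378 rad.
sin φ₂ = sin φ₁ cos δ + cos φ₁ sin δ cos θ = (0.9109)(0.9719) + (0.4126)(0.2356)(0.6691) = 0.9503, so φ₂ = 71.86°.
Δλ = atan2(sin θ sin δ cos φ₁, cos δ − sin φ₁ sin φ₂) = atan2(0.0722, 0.1062) = 34.219°.
λ₂ = -43.653° + 34.219° = -9.43°.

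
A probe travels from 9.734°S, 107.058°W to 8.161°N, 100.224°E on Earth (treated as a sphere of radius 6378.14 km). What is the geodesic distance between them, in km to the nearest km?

17033 km

In radians: φ₁ = -0.1699, φ₂ = 0.1424, Δλ = -152.718° = -2.6654 rad.
cos c = sin φ₁ sin φ₂ + cos φ₁ cos φ₂ cos Δλ = (-0.1691)(0.1420) + (0.9856)(0.9899)(-0.8888) = -0.89110,
so c = arccos(-0.89110) = 2.67055 rad.
Distance = R·c = 6378.14 × 2.6706 ≈ 17033 km.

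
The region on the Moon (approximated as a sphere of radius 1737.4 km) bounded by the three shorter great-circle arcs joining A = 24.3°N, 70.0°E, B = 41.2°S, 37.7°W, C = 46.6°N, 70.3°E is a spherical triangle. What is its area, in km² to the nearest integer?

1949657 km²

Side lengths (central angles): a = 2.2631, b = 0.3892, c = 2.0709 rad; semiperimeter s = 2.3617.
By l'Huilier's theorem, tan(E/4) = √[tan(s/2) tan((s−a)/2) tan((s−b)/2) tan((s−c)/2)], giving spherical excess E = 0.6459 rad.
Area = E·R² = 0.6459 × (1737.4)² ≈ 1949657 km².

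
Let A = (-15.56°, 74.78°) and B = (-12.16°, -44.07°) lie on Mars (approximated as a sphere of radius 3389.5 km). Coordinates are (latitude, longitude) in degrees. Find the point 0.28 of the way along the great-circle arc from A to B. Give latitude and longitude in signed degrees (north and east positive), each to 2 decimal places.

Central angle δ = 1.9800 rad. Interpolating on the sphere with fraction f = 0.28:
P = [sin((1−f)δ)·A + sin(fδ)·B] / sin δ = 1.0785·A + 0.5738·B in Cartesian coordinates,
giving P = (0.6758, 0.6124, -0.4102), i.e. latitude -24.22°, longitude 42.18°.

-24.22°, 42.18°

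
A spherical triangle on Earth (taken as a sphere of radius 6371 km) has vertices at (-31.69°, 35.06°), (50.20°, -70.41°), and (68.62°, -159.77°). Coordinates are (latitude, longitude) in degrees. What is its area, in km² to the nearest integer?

Side lengths (central angles): a = 0.7698, b = 2.4800, c = 2.1518 rad; semiperimeter s = 2.7009.
By l'Huilier's theorem, tan(E/4) = √[tan(s/2) tan((s−a)/2) tan((s−b)/2) tan((s−c)/2)], giving spherical excess E = 1.6874 rad.
Area = E·R² = 1.6874 × (6371)² ≈ 68491809 km².

68491809 km²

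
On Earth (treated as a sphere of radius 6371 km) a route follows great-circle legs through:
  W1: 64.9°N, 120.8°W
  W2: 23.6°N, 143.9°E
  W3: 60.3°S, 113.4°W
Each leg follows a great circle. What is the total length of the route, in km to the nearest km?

20852 km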